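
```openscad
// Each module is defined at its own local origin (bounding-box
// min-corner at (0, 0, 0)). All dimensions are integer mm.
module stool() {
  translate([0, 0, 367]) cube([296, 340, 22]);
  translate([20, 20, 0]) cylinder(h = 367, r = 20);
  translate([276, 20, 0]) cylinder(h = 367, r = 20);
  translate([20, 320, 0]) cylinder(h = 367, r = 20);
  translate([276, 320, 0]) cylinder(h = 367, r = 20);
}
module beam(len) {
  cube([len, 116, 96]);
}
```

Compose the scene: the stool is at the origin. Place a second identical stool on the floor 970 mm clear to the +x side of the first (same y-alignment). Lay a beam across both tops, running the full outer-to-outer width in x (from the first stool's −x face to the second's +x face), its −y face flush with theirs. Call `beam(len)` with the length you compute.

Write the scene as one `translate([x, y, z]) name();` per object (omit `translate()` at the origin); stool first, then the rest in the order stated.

stool();
translate([1266, 0, 0]) stool();
translate([0, 0, 389]) beam(1562);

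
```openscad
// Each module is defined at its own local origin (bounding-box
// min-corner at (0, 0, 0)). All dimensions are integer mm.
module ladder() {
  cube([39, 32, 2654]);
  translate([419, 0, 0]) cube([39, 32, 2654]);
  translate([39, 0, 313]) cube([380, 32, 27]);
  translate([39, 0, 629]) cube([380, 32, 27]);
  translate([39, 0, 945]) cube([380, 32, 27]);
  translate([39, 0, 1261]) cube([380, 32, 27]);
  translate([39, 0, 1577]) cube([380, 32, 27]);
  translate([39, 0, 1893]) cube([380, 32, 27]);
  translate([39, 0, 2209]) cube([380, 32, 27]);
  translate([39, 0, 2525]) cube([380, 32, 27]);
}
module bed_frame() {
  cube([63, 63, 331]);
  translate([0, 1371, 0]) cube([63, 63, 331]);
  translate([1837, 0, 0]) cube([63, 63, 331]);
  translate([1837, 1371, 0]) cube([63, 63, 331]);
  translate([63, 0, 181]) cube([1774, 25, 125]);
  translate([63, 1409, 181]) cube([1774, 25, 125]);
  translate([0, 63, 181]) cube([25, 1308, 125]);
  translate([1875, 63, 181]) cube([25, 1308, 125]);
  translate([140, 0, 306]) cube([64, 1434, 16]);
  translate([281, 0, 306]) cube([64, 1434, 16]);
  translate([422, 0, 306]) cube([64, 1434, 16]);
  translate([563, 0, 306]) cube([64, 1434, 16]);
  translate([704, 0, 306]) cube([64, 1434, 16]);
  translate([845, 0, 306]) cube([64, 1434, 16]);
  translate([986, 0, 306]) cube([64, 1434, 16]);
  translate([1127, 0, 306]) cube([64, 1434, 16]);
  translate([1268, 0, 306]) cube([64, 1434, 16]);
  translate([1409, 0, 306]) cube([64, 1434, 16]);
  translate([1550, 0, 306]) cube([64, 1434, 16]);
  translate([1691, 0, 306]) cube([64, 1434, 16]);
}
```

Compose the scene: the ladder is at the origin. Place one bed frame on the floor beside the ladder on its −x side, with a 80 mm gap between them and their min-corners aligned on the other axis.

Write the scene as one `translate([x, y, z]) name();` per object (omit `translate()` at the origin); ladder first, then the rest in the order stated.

ladder();
translate([-1980, 0, 0]) bed_frame();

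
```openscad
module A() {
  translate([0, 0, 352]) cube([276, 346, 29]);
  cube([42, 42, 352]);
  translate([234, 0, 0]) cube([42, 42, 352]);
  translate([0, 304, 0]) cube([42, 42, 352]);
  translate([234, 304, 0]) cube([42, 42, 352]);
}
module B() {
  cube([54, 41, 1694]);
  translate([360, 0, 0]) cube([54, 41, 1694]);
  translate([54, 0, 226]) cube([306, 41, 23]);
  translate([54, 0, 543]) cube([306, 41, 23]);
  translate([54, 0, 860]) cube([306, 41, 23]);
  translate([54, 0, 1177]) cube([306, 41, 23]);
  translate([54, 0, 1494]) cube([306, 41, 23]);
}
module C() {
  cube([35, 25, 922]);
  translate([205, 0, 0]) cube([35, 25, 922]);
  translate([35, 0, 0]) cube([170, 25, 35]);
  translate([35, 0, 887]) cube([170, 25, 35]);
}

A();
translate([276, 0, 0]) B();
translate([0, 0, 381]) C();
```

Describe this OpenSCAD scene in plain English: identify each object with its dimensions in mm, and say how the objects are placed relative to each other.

A is a simple wooden stool: a rectangular seat 276 mm (x) by 346 mm (y), 29 mm thick, top face at z = 381 mm, on four square legs, each 42×42 mm in cross-section. The legs rest on z = 0, each flush with a corner of the seat.

B is a straight ladder. Two 54×41 mm vertical rails, 1694 mm tall, stand 414 mm apart (outside-to-outside) with their front faces coplanar on the −y side. 5 rungs, each 41 mm deep and 23 mm tall, span between the inner faces of the rails, front faces flush with the rails. The lowest rung's underside is at z = 226 mm and rungs are spaced 317 mm apart (underside to underside).

C is a picture frame with a 170×852 mm rectangular opening (x by z) and a uniform 35 mm border on every side. Frame depth is 25 mm along y. It is built from two vertical stiles running the full outside height and two horizontal rails spanning the gap between the stiles.

The ladder is against the stool's +x side, with their −y faces flush. The picture frame is on top of the stool.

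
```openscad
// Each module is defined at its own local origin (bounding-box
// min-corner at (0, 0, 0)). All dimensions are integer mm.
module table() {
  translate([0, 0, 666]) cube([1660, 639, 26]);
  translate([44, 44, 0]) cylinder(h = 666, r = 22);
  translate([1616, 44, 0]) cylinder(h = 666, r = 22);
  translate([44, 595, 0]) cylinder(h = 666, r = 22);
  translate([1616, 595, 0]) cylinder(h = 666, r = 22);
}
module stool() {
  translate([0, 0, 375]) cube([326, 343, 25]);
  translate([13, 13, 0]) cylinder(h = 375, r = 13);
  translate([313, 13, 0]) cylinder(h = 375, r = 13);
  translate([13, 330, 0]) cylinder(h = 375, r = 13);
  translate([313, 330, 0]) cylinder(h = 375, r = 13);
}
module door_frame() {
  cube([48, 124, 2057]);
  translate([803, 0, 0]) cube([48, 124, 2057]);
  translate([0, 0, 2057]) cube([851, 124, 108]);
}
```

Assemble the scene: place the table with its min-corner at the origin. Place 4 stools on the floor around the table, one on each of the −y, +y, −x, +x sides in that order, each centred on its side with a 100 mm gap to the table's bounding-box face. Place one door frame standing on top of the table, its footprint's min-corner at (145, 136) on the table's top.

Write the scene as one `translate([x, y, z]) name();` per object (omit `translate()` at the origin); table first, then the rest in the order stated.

table();
translate([667, -443, 0]) stool();
translate([667, 739, 0]) stool();
translate([-426, 148, 0]) stool();
translate([1760, 148, 0]) stool();
translate([145, 136, 692]) door_frame();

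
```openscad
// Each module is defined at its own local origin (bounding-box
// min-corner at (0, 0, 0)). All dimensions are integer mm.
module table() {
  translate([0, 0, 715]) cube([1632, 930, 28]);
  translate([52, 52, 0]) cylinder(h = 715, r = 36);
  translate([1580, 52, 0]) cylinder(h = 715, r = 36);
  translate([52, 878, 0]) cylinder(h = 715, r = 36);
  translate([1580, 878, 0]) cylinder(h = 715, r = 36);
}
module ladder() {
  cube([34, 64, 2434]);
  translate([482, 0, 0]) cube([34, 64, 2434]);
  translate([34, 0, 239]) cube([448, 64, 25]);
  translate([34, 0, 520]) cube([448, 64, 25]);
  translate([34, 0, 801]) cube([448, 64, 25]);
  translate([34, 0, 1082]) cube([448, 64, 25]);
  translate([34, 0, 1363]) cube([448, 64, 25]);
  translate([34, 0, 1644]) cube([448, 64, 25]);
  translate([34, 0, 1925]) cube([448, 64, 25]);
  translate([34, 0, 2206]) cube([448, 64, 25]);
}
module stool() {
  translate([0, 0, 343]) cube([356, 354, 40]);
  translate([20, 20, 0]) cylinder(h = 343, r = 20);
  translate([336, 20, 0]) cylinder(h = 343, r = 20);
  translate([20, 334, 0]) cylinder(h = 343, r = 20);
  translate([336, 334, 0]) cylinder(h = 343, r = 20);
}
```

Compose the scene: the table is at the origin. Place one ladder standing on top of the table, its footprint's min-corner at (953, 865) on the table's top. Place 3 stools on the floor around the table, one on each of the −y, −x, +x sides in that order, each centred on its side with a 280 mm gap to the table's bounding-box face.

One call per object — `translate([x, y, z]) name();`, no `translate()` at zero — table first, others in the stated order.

table();
translate([953, 865, 743]) ladder();
translate([638, -634, 0]) stool();
translate([-636, 288, 0]) stool();
translate([1912, 288, 0]) stool();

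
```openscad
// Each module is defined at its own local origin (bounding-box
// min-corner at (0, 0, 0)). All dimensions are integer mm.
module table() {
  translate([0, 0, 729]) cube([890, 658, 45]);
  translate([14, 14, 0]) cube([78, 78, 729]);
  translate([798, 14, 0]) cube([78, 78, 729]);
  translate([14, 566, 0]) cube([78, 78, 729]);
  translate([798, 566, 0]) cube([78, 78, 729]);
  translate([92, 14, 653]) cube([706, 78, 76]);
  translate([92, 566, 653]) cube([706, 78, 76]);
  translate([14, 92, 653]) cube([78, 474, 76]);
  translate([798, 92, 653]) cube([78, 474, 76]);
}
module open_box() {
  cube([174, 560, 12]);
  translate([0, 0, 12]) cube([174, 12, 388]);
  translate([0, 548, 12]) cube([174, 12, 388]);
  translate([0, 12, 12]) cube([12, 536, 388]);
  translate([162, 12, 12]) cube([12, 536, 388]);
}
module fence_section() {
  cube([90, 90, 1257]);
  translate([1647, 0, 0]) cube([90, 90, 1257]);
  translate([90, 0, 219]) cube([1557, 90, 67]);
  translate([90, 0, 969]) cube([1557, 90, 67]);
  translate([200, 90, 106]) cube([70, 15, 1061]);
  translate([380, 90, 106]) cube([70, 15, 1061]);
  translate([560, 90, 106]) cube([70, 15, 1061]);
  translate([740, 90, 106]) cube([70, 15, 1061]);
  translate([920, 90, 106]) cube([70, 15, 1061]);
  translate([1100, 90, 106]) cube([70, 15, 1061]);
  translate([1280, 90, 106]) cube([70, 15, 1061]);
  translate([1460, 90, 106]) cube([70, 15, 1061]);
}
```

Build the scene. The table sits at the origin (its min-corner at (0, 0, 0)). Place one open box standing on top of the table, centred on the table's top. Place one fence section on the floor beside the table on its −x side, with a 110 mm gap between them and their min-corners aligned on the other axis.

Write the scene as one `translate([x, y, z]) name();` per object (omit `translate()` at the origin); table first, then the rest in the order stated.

table();
translate([358, 49, 774]) open_box();
translate([-1847, 0, 0]) fence_section();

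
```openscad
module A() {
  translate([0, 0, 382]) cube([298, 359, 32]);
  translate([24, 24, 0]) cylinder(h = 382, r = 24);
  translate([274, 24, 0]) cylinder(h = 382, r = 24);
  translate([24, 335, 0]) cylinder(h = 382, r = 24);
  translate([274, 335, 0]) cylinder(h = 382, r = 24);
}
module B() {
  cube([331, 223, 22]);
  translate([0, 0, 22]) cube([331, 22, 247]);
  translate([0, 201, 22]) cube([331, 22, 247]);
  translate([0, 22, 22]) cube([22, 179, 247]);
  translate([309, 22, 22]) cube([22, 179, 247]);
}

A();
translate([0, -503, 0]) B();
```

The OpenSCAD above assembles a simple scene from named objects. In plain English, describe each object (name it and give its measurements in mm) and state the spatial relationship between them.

A is a four-legged stool. The seat is 298×359 mm, 32 mm thick, top at z = 414 mm. It stands on four round legs, each 48 mm in diameter, from z = 0 to the seat underside, each leg's axis is inset half a diameter from the nearest pair of seat edges (so the leg's bounding box is flush with the corner).

B is an open storage box with external size 331×223×269 mm and wall thickness 22 mm (the base is also 22 mm thick). The base covers the whole footprint; the four walls stand on the base, with the y-facing walls full-width and the x-facing walls fitting between their inner faces.

The open box is on the floor beside the stool on its −y side.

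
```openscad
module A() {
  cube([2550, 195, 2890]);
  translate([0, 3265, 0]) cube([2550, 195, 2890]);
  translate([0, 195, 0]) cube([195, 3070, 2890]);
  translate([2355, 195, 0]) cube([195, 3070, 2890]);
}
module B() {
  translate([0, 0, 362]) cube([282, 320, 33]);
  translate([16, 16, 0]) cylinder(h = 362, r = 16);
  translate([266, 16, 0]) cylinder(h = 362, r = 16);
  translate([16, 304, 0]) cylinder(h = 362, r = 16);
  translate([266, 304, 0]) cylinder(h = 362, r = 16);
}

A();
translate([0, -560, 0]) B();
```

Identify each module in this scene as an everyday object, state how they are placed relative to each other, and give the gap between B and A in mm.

A is a house frame. B is a stool. The stool is on the floor beside the house frame on its −y side. The gap between the stool and the house frame is 240 mm.

The stool's nearest face is 240 mm from the house frame's −y face.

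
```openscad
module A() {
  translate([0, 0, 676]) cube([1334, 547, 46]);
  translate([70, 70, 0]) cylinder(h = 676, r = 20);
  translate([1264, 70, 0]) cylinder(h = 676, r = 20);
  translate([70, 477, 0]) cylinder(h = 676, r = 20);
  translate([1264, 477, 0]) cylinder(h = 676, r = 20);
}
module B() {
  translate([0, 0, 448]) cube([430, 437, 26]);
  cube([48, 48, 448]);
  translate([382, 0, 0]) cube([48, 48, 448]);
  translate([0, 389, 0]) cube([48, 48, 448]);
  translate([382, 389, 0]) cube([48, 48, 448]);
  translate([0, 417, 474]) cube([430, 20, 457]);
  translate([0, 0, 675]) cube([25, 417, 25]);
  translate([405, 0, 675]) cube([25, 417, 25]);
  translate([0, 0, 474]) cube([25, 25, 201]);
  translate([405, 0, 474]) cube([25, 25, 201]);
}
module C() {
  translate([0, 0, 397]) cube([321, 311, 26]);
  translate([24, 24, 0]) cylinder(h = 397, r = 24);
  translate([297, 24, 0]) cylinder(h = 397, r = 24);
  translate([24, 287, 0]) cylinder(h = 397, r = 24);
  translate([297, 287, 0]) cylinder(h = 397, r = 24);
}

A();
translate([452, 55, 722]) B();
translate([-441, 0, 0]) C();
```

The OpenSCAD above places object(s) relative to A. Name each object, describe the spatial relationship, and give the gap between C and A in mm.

The stool's nearest face is 120 mm from the table's −x face.

A is a table. B is a chair. C is a stool. The chair is on top of the table, centred. The stool is on the floor beside the table on its −x side. The gap between the stool and the table is 120 mm.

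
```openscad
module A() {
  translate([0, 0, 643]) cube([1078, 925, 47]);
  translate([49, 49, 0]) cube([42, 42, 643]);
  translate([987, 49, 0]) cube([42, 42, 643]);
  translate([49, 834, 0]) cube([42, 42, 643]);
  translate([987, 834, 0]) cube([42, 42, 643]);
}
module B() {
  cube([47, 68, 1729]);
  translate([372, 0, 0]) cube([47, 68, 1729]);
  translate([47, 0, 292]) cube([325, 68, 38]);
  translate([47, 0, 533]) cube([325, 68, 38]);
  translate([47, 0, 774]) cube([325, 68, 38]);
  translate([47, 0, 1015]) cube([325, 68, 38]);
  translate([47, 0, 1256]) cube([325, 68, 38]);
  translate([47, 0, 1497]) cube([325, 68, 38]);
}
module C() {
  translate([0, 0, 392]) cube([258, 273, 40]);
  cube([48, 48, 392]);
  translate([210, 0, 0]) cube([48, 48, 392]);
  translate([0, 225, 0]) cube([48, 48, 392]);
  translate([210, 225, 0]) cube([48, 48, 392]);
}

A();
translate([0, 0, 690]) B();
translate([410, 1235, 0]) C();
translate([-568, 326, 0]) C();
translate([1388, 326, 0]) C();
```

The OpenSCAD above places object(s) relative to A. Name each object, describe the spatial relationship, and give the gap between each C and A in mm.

Each stool's nearest face is 310 mm from the table's bounding box.

A is a table. B is a ladder. C is a stool. The ladder is on top of the table. Three stools sit around the table at the +y, −x, +x sides. The gap between each stool and the table is 310 mm.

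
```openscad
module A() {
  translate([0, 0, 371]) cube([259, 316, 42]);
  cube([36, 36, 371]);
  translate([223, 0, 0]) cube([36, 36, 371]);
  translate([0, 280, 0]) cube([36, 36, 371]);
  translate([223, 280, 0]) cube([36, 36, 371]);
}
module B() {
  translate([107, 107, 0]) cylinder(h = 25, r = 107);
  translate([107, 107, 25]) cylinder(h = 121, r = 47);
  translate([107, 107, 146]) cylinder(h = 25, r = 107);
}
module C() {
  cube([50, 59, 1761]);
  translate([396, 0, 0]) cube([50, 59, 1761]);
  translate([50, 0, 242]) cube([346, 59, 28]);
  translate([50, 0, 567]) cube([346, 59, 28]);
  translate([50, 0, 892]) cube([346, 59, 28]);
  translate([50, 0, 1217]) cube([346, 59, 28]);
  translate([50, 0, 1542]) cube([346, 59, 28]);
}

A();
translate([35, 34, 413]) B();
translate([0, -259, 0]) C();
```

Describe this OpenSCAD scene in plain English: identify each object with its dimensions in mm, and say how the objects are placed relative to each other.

A is a four-legged stool. The seat is 259×316 mm, 42 mm thick, top at z = 413 mm. It stands on four square legs, each 36×36 mm in cross-section, from z = 0 to the seat underside, each flush with a corner of the seat.

B is a spool: two coaxial disc flanges of radius 107 mm and thickness 25 mm, joined by a core cylinder of radius 47 mm and height 121 mm. The lower flange rests on z = 0 and the three cylinders share a vertical axis.

C is a wooden ladder with two side rails of 50×59 mm section and 1761 mm height, set 446 mm apart overall. Between them run 5 rectangular rungs (59 mm deep, 28 mm thick), front faces flush with the rails' −y face. The bottom of the first rung is 242 mm above the floor and each subsequent rung is 325 mm higher than the one below.

The spool is on top of the stool. The ladder is on the floor beside the stool on its −y side.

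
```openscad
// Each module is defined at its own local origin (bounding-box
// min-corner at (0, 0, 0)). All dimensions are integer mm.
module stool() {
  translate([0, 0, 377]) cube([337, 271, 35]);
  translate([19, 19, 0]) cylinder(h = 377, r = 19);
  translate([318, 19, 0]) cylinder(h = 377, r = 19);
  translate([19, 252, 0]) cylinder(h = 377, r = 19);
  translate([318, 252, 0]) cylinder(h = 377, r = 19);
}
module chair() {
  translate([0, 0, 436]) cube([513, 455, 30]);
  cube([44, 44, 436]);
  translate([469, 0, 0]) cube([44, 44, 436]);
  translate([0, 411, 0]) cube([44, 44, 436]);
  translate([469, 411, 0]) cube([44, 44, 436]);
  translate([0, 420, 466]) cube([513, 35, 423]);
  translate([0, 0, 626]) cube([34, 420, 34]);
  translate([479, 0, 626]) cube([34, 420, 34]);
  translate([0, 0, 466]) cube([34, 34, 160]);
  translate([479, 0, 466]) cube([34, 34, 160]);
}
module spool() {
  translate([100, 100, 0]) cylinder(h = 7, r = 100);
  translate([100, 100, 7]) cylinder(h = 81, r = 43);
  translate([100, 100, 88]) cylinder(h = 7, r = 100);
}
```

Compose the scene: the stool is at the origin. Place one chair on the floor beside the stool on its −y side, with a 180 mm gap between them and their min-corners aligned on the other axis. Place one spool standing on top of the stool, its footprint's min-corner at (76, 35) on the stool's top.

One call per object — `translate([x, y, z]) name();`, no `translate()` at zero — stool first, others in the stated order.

stool();
translate([0, -635, 0]) chair();
translate([76, 35, 412]) spool();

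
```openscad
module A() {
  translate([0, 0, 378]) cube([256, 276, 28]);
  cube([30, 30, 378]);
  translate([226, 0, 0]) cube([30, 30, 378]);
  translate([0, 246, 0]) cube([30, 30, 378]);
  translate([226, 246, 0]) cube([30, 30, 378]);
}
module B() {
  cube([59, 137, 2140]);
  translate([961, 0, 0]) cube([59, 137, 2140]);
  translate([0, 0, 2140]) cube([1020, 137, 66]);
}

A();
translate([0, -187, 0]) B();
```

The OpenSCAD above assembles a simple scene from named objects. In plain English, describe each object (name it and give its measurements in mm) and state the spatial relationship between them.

A is a four-legged stool. The seat is 256×276 mm, 28 mm thick, top at z = 406 mm. It stands on four square legs, each 30×30 mm in cross-section, from z = 0 to the seat underside, each flush with a corner of the seat.

B is a rectangular door frame: two vertical jambs of 59×137 mm section, 2140 mm tall, with a clear opening 902 mm wide between their inner faces. A header 66 mm tall and 137 mm deep lies on top of the jambs and spans the full outside width.

The door frame is on the floor beside the stool on its −y side.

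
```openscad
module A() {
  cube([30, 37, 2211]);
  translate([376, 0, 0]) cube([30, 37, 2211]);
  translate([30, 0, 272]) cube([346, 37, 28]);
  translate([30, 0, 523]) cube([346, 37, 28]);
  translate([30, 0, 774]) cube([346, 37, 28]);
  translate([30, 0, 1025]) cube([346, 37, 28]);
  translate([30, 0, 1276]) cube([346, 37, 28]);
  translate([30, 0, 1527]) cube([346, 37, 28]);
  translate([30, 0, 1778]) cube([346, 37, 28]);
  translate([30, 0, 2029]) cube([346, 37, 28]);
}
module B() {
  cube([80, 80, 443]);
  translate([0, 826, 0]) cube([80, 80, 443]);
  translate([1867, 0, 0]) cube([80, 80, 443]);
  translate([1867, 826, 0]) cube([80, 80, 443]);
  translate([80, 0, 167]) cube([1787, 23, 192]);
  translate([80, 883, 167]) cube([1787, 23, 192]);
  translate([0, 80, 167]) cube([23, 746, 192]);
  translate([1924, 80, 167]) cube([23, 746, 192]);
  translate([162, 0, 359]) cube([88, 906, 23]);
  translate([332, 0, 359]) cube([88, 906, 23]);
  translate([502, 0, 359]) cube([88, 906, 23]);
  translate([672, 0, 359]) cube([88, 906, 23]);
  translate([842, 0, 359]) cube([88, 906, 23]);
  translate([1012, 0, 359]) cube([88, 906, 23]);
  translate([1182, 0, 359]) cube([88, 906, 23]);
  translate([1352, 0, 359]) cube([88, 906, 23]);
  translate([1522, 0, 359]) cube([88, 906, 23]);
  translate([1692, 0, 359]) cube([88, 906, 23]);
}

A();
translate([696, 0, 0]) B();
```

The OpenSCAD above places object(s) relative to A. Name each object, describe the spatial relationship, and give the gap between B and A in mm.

The bed frame's nearest face is 290 mm from the ladder's +x face.

A is a ladder. B is a bed frame. The bed frame is on the floor beside the ladder on its +x side. The gap between the bed frame and the ladder is 290 mm.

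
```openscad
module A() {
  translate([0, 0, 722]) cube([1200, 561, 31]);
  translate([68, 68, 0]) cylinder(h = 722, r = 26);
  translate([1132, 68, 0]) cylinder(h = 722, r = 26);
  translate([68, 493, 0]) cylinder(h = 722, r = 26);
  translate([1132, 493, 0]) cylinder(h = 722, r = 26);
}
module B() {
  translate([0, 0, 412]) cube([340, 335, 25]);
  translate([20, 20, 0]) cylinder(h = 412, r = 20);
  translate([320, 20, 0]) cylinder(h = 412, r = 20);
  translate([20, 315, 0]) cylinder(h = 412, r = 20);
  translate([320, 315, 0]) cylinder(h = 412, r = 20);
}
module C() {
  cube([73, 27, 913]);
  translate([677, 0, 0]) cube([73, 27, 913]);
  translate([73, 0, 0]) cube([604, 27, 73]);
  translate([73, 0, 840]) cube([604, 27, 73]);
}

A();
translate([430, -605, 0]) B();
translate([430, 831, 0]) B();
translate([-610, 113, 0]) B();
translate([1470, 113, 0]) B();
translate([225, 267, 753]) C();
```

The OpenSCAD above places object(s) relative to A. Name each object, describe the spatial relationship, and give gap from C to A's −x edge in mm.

The picture frame's min-x is at 225; the table's min-x is 0; gap = 225 mm.

A is a table. B is a stool. C is a picture frame. Four stools sit around the table at the −y, +y, −x, +x sides. The picture frame is on top of the table, centred. The gap from the picture frame to the table's −x edge is 225 mm.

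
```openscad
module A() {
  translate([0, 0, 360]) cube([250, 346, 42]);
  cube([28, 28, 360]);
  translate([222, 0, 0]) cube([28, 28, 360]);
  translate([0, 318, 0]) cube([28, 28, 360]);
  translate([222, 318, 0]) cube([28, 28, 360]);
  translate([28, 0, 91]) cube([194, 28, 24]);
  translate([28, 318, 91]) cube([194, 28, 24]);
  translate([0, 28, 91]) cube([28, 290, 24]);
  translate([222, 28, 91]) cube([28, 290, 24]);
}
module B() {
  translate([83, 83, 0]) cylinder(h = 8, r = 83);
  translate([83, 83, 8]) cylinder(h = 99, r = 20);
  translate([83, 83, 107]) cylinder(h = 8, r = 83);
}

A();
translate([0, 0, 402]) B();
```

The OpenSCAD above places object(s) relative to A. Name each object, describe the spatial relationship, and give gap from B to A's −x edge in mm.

The spool's min-x is at 0; the stool's min-x is 0; gap = 0 mm.

A is a stool. B is a spool. The spool is on top of the stool. The gap from the spool to the stool's −x edge is 0 mm.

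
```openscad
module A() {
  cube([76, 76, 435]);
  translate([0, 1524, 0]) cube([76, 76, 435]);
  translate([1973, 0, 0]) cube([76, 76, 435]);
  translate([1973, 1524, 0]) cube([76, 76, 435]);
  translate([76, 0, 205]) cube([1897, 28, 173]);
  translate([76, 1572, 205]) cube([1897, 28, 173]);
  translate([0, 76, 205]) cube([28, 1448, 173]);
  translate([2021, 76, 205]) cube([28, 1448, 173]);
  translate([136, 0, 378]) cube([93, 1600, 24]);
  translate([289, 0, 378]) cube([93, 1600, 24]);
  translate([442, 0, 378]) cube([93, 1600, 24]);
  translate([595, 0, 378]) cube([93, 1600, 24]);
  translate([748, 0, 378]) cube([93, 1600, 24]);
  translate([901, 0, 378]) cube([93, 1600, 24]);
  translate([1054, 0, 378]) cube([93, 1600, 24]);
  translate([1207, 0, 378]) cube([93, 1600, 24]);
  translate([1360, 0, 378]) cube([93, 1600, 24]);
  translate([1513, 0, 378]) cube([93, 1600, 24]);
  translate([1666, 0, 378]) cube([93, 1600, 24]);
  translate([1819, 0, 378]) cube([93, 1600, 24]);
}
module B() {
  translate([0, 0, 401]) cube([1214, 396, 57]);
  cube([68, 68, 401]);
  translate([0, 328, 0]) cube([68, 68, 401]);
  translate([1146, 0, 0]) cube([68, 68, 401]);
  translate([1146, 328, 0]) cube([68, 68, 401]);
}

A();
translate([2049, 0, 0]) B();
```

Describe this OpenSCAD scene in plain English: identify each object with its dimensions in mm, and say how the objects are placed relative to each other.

A is a bed frame 2049 mm long (x) by 1600 mm wide (y). Four 76×76 mm corner posts, 435 mm tall, at the corners of the footprint. Four rails of 28 mm thickness and 173 mm height run between adjacent posts with their undersides at z = 205 mm, their outer faces flush with the outside of the frame (the two x-running rails run between the posts' inner faces; the two y-running rails run between the posts' inner faces). 12 slats, each 93 mm wide (x) and 24 mm thick, lie across the top of the two x-running rails, running the full 1600 mm width of the frame in y; the slats are evenly spaced along x between the inner faces of the end posts with equal gaps (rounded down to the nearest mm) at the −x end and between each pair — any rounding remainder accumulates at the +x end.

B is a long wooden bench with a 1214 mm (x) × 396 mm (y) seat, 57 mm thick, its top surface 458 mm above the floor. Four 68 mm square legs at the seat corners, flush with the edges, run from z = 0 to the seat underside.

The bench is against the bed frame's +x side, with their −y faces flush.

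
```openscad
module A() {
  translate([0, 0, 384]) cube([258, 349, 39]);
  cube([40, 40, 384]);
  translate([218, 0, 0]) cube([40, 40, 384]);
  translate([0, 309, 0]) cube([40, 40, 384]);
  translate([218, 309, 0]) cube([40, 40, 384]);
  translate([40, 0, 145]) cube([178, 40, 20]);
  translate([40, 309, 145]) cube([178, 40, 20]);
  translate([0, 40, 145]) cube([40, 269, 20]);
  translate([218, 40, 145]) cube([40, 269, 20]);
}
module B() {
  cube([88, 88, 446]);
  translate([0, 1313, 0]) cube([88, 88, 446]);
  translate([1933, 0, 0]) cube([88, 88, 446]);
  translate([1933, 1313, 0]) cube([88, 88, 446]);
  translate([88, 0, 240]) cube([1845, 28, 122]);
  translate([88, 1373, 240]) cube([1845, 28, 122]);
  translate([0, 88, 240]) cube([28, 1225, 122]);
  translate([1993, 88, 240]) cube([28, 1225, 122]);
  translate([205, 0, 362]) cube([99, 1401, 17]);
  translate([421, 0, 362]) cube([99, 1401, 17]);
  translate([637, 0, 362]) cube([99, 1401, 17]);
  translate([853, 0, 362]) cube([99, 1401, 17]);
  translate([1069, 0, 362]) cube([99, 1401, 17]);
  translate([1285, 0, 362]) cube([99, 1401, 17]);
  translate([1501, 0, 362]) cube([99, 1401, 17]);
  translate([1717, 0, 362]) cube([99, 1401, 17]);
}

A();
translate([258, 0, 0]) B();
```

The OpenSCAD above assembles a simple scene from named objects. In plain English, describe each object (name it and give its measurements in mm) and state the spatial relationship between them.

A is a four-legged stool. The seat is 258×349 mm, 39 mm thick, top at z = 423 mm. It stands on four square legs, each 40×40 mm in cross-section, from z = 0 to the seat underside, each flush with a corner of the seat. Four stretchers, 40 mm wide and 20 mm tall, connect adjacent legs with their undersides at z = 145 mm, each running between the inner faces of the legs it joins and aligned with the legs' outer faces on the other axis.

B is a bed frame 2021 mm long (x) by 1401 mm wide (y). Four 88×88 mm corner posts, 446 mm tall, at the corners of the footprint. Four rails of 28 mm thickness and 122 mm height run between adjacent posts with their undersides at z = 240 mm, their outer faces flush with the outside of the frame (the two x-running rails run between the posts' inner faces; the two y-running rails run between the posts' inner faces). 8 slats, each 99 mm wide (x) and 17 mm thick, lie across the top of the two x-running rails, running the full 1401 mm width of the frame in y; the slats are evenly spaced along x between the inner faces of the end posts with equal gaps (rounded down to the nearest mm) at the −x end and between each pair — any rounding remainder accumulates at the +x end.

The bed frame is against the stool's +x side, with their −y faces flush.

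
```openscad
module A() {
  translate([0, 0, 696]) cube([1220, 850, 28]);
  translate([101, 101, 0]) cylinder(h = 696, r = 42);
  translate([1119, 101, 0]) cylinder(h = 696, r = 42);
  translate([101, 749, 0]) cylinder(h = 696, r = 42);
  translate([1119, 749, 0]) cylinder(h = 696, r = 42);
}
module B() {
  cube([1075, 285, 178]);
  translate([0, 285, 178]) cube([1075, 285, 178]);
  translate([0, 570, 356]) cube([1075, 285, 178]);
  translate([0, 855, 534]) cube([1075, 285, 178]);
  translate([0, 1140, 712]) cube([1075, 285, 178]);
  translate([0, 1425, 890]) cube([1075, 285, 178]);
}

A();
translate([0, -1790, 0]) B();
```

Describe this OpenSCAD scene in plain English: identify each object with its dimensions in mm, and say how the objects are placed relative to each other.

A is a table with a 1220×850 mm rectangular top, 28 mm thick, top surface at z = 724 mm, supported by four round legs of 84 mm diameter, each leg's bounding box inset 59 mm from the nearest pair of top edges, running from the floor.

B is a straight staircase of 6 solid steps. Each step is 1075 mm wide (x), 285 mm deep (y, the going) and 178 mm tall (the rise). The first step rests on the floor; each subsequent step sits one going further in +y and one rise higher in +z, directly behind and above the previous step with no overlap.

The staircase is on the floor beside the table on its −y side.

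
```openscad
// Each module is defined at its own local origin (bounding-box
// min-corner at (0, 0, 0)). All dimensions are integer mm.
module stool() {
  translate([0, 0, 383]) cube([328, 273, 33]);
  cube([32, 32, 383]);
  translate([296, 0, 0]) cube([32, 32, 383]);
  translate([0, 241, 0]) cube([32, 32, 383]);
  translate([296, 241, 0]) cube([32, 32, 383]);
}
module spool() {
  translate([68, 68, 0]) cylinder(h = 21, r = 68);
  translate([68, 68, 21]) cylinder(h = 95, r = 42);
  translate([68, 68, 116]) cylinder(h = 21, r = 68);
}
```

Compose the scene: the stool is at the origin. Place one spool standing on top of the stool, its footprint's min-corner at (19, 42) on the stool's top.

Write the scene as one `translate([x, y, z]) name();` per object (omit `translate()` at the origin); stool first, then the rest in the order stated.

stool();
translate([19, 42, 416]) spool();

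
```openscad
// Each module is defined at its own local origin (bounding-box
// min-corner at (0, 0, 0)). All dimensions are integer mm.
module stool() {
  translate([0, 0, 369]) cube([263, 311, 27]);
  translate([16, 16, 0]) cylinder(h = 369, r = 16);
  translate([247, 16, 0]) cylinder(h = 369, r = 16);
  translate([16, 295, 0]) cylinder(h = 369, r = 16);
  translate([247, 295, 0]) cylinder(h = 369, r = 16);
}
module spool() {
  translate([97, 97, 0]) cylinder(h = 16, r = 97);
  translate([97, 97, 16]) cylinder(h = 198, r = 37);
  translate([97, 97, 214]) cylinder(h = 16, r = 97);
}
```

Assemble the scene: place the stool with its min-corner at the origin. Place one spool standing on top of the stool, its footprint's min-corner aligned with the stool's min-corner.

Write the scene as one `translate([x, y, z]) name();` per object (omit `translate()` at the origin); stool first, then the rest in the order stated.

stool();
translate([0, 0, 396]) spool();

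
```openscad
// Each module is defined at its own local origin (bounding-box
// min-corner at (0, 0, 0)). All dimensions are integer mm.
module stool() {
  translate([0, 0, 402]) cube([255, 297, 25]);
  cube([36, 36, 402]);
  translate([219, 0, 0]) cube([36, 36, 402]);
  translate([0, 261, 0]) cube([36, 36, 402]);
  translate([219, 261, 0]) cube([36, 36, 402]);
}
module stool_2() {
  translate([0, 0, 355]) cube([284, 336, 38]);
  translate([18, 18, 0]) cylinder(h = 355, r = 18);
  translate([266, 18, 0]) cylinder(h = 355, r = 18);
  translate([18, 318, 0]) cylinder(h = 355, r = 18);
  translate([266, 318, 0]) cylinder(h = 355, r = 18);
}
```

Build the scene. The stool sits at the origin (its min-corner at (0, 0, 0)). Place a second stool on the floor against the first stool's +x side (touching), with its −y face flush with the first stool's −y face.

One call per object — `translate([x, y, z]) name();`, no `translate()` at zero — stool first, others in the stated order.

stool();
translate([255, 0, 0]) stool_2();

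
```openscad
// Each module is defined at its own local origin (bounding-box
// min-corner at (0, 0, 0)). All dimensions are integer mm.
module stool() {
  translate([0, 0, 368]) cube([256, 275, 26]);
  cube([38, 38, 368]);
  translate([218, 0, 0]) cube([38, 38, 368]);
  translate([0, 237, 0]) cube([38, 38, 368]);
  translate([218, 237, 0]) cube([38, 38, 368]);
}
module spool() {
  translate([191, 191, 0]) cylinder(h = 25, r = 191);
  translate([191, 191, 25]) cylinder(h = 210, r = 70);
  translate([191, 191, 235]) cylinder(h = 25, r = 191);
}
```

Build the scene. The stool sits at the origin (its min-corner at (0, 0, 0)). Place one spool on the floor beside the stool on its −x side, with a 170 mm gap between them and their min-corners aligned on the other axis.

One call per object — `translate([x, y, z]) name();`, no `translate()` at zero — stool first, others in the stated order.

stool();
translate([-552, 0, 0]) spool();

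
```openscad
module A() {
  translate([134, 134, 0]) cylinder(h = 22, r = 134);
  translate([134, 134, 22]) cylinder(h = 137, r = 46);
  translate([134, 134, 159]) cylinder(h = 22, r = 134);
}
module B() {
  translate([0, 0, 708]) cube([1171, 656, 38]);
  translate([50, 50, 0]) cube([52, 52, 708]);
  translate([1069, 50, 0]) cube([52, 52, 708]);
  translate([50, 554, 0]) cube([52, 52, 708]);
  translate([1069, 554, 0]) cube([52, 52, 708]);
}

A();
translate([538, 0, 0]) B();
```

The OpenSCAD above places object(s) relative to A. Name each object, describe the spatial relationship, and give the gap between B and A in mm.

A is a spool. B is a table. The table is on the floor beside the spool on its +x side. The gap between the table and the spool is 270 mm.

The table's nearest face is 270 mm from the spool's +x face.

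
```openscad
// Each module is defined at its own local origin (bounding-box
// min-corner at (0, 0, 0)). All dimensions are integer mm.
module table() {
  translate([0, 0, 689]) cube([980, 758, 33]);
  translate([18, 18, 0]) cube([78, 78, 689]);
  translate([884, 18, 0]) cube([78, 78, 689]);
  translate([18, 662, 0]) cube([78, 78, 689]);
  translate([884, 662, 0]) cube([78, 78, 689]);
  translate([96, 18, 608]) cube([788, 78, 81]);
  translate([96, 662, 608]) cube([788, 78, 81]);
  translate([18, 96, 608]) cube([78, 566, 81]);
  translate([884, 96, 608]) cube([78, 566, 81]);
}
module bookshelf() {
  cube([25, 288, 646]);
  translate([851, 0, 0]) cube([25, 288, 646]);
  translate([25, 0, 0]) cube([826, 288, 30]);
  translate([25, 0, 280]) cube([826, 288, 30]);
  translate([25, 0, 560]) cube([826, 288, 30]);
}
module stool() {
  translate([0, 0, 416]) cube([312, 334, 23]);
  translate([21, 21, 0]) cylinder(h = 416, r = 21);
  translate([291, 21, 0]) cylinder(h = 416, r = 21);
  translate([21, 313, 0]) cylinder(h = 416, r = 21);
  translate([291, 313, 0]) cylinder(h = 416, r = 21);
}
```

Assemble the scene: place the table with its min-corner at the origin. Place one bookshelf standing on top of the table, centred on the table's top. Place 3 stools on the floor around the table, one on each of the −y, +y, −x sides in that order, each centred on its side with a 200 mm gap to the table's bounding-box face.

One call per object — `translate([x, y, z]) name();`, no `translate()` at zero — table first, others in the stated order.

table();
translate([52, 235, 722]) bookshelf();
translate([334, -534, 0]) stool();
translate([334, 958, 0]) stool();
translate([-512, 212, 0]) stool();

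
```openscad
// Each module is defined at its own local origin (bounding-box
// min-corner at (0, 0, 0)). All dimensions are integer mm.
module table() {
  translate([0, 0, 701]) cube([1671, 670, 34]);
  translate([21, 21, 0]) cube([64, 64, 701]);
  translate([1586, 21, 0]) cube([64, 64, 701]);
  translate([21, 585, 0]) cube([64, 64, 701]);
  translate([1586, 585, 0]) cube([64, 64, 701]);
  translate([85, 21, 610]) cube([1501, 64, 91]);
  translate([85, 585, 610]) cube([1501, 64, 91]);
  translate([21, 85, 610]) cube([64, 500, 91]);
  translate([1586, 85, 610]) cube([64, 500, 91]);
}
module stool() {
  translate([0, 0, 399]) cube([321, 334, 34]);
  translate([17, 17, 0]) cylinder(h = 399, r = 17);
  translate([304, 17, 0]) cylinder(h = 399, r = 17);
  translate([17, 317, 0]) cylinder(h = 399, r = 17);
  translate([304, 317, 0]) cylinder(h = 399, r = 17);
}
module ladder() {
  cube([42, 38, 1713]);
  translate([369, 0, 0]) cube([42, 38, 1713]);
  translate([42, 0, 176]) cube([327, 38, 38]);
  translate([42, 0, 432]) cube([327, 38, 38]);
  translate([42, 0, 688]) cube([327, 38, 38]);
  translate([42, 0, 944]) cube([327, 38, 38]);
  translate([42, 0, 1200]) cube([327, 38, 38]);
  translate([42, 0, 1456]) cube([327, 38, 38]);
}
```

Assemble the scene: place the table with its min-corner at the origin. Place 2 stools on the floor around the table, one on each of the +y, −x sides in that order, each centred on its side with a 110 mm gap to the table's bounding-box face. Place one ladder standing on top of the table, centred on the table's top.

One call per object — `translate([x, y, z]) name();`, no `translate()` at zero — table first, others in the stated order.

table();
translate([675, 780, 0]) stool();
translate([-431, 168, 0]) stool();
translate([630, 316, 735]) ladder();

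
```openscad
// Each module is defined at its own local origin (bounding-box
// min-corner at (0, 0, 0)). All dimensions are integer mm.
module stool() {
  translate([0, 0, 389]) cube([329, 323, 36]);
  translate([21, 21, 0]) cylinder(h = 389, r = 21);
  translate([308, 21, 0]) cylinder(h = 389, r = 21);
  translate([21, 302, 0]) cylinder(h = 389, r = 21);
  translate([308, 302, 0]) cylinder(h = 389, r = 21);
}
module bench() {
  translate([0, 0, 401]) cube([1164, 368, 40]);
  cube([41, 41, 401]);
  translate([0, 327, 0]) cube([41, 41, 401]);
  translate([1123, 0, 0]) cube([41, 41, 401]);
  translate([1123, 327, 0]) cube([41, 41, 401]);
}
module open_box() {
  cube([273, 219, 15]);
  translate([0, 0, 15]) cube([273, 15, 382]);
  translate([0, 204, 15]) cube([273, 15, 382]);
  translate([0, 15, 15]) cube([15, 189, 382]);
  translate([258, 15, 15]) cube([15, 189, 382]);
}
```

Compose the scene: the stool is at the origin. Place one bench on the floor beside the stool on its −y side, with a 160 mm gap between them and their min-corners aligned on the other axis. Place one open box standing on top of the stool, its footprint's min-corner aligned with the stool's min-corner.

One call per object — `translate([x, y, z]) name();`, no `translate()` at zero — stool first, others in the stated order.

stool();
translate([0, -528, 0]) bench();
translate([0, 0, 425]) open_box();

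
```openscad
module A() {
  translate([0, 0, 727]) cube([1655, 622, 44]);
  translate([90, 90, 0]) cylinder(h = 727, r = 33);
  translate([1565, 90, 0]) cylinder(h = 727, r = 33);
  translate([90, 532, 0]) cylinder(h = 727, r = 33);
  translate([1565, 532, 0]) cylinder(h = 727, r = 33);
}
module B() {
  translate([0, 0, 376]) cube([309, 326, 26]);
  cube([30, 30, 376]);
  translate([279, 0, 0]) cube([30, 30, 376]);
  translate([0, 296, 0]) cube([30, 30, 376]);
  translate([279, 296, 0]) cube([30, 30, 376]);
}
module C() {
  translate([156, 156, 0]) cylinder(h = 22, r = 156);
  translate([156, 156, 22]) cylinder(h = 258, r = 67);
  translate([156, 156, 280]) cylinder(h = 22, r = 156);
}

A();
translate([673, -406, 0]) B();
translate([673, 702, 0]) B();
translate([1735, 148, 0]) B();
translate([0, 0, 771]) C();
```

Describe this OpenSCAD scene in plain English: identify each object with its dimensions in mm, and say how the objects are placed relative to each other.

A is a table with a 1655×622 mm rectangular top, 44 mm thick, top surface at z = 771 mm, supported by four round legs of 66 mm diameter, each leg's bounding box inset 57 mm from the nearest pair of top edges, running from the floor.

B is a four-legged stool. The seat is a 309×326×26 mm slab whose top surface is at z = 402 mm; four square legs, each 30×30 mm in cross-section, run from the floor (z = 0) to the underside of the seat, each flush with a corner of the seat.

C is a spool: two coaxial disc flanges of radius 156 mm and thickness 22 mm, joined by a core cylinder of radius 67 mm and height 258 mm. The lower flange rests on z = 0 and the three cylinders share a vertical axis.

Three stools sit around the table at the −y, +y, +x sides. The spool is on top of the table.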